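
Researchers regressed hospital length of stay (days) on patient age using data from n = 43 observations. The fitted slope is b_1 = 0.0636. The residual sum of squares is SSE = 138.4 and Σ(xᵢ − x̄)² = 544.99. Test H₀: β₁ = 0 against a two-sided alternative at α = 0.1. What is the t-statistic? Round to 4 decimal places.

MSE = SSE/(n − 2) = 138.4/41 = 3.37561.
SE(b_1) = √(MSE/Sₓₓ) = √(3.37561/544.99) = 0.0787013.
t = 0.0636 / 0.0787013 = 0.8081.
df = n − 2 = 41.
Two-sided p ≈ 0.4237, which is ≥ 0.1, so fail to reject H₀.
The data do not give significant evidence of an association between patient age and hospital length of stay.

t = 0.8081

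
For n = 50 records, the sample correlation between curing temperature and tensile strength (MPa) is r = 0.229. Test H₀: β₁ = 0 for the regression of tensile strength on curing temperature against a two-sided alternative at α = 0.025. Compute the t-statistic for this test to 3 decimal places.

t = 1.630

t = r·√(n − 2)/√(1 − r²) = 0.229·√48/√0.947559 = 1.630.
df = n − 2 = 48.
Two-sided p ≈ 0.1097, which is ≥ 0.025, so fail to reject H₀.
The data do not give significant evidence of a linear association between curing temperature and tensile strength.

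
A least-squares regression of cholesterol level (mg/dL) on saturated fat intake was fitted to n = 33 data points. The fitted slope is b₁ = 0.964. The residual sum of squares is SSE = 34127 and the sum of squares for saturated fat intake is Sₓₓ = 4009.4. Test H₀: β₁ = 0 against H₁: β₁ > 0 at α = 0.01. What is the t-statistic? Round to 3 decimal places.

MSE = SSE/(n − 2) = 34127/31 = 1100.87.
SE(b₁) = √(MSE/Sₓₓ) = √(1100.87/4009.4) = 0.523997.
t = 0.964 / 0.523997 = 1.840.
df = n − 2 = 31.
One-sided p ≈ 0.0377, which is ≥ 0.01, so fail to reject H₀.
The data do not give significant evidence that the true slope on saturated fat intake is positive.

t = 1.840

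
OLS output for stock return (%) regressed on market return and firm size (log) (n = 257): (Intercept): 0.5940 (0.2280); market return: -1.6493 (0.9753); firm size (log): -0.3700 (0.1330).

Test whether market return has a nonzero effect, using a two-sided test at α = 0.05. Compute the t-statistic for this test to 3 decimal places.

Read off: b = -1.6493, SE = 0.9753 for market return.
H₀: β₁ = 0 vs H₁: β₁ ≠ 0.
t = -1.6493 / 0.9753 = -1.691.
df = n − k − 1 = 257 − 2 − 1 = 254.
Two-sided p ≈ 0.0921, which is ≥ 0.05, so fail to reject H₀.
The data do not give significant evidence of an association between market return and stock return, after adjusting for the other predictors.

t = -1.691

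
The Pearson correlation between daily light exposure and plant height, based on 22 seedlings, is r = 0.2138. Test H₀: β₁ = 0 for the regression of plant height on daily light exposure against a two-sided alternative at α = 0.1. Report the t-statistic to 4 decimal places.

t = 0.9788

t = r·√(n − 2)/√(1 − r²) = 0.2138·√20/√0.95429 = 0.9788.
df = n − 2 = 20.
Two-sided p ≈ 0.3394, which is ≥ 0.1, so fail to reject H₀.
The data do not give significant evidence of a linear association between daily light exposure and plant height.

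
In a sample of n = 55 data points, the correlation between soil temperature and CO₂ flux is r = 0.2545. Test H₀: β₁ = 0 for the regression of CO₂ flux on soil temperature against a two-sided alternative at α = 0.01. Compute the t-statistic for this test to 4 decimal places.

t = 1.9159

t = r·√(n − 2)/√(1 − r²) = 0.2545·√53/√0.93523 = 1.9159.
df = n − 2 = 53.
Two-sided p ≈ 0.0608, which is ≥ 0.01, so fail to reject H₀.
The data do not give significant evidence of a linear association between soil temperature and CO₂ flux.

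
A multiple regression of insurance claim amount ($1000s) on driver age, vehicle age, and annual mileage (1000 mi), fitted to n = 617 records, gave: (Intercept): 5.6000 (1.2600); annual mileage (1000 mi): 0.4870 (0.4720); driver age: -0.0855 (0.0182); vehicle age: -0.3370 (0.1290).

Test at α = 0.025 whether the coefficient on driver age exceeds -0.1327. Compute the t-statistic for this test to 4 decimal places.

Read off: b = -0.0855, SE = 0.0182 for driver age.
H₀: β₁ = -0.1327 vs H₁: β₁ > -0.1327.
t = (-0.0855 − (-0.1327)) / 0.0182 = 2.5934.
df = n − k − 1 = 617 − 3 − 1 = 613.
One-sided p ≈ 0.0049, which is < 0.025, so reject H₀.
There is evidence that the true slope on driver age exceeds -0.1327 $1000s per unit, holding the other predictors fixed.

t = 2.5934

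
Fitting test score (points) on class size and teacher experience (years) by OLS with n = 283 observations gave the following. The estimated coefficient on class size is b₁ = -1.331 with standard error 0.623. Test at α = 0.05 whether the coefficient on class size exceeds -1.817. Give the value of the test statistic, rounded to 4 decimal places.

H₀: β₁ = -1.817 vs H₁: β₁ > -1.817.
t = (b₁ − β₁⁰)/SE = (-1.331 − (-1.817)) / 0.623 = 0.7801.
df = n − k − 1 = 283 − 2 − 1 = 280.
One-sided p ≈ 0.2180, which is ≥ 0.05, so fail to reject H₀.
The data do not give significant evidence that the true slope on class size exceeds -1.817 points per unit, holding the other predictors fixed.

t = 0.7801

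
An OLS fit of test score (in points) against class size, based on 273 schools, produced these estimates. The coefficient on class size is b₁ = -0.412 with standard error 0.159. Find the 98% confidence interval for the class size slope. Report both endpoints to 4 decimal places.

(-0.7841, -0.0399)

df = n − 2 = 273 − 2 = 271.
t* = t_{0.01, 271} = 2.340187.
Margin = t* × SE = 2.340187 × 0.159 = 0.372090.
CI: -0.412 ± 0.372090 → (-0.7841, -0.0399).
With 98% confidence, each one-unit increase in class size is associated with a change of between -0.7841 and -0.0399 points in test score.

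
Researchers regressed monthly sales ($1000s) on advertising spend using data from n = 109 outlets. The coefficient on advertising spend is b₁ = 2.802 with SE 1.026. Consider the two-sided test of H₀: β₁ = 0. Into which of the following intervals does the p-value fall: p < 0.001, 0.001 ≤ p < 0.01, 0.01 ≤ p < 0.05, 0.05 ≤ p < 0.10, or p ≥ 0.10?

0.001 ≤ p < 0.01

t = 2.802 / 1.026 = 2.731.
df = n − 2 = 109 − 2 = 107.
Two-sided p = 2·P(T_{107} > |t|) ≈ 0.0074.
So 0.001 ≤ p < 0.01.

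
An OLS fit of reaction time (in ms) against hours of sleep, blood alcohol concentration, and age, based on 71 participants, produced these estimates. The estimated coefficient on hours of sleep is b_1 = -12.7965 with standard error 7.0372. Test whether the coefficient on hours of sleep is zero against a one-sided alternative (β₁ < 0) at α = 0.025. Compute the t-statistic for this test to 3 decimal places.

t = -1.818

H₀: β₁ = 0 vs H₁: β₁ < 0.
t = (b_1 − β₁⁰)/SE = -12.7965 / 7.0372 = -1.818.
df = n − k − 1 = 71 − 3 − 1 = 67.
One-sided p ≈ 0.0367, which is ≥ 0.025, so fail to reject H₀.
The data do not give significant evidence that the true slope on hours of sleep is negative, holding the other predictors fixed.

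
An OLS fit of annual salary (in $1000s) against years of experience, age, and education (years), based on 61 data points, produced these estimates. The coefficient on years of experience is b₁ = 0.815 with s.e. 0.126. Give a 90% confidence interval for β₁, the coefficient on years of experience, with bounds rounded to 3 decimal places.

(0.604, 1.026)

df = n − k − 1 = 61 − 3 − 1 = 57.
t* = t_{0.05, 57} = 1.672029.
Margin = t* × SE = 1.672029 × 0.126 = 0.21068.
CI: 0.815 ± 0.21068 → (0.604, 1.026).
With 90% confidence, each one-unit increase in years of experience is associated with a change of between 0.604 and 1.026 $1000s in annual salary, holding the other predictors fixed.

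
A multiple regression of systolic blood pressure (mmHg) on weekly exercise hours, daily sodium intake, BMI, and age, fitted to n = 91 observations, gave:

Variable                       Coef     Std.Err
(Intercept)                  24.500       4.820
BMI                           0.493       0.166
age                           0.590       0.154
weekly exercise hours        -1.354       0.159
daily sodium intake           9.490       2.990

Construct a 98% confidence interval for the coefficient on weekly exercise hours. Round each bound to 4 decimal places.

(-1.7309, -0.9771)

Read off: b = -1.354, SE = 0.159 for weekly exercise hours.
df = n − k − 1 = 91 − 4 − 1 = 86.
t* = t_{0.01, 86} = 2.370493.
Margin = t* × SE = 2.370493 × 0.159 = 0.376908.
CI: -1.354 ± 0.376908 → (-1.7309, -0.9771).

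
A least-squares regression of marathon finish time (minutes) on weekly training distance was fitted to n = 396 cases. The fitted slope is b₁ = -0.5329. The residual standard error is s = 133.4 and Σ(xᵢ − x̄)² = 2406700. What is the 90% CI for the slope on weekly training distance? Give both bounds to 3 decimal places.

SE(b₁) = s/√Sₓₓ = 133.4/√2406700 = 0.0859894.
df = n − 2 = 394.
t* = t_{0.05, 394} = 1.64873.
Margin = t* × SE = 1.64873 × 0.0859894 = 0.14177.
CI: -0.5329 ± 0.14177 → (-0.675, -0.391).
With 90% confidence, each one-unit increase in weekly training distance is associated with a change of between -0.675 and -0.391 minutes in marathon finish time.

(-0.675, -0.391)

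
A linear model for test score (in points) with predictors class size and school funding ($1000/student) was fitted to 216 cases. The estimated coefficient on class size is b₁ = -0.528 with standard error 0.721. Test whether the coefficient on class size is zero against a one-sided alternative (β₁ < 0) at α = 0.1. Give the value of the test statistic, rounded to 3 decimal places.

t = -0.732

H₀: β₁ = 0 vs H₁: β₁ < 0.
t = (b₁ − β₁⁰)/SE = -0.528 / 0.721 = -0.732.
df = n − k − 1 = 216 − 2 − 1 = 213.
One-sided p ≈ 0.2324, which is ≥ 0.1, so fail to reject H₀.
The data do not give significant evidence that the true slope on class size is negative, holding the other predictors fixed.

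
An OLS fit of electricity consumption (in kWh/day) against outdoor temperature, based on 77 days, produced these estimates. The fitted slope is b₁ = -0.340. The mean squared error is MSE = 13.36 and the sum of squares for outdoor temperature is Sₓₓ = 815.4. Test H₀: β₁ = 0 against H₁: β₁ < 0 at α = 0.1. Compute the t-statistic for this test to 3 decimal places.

t = -2.656

SE(b₁) = √(MSE/Sₓₓ) = √(13.36/815.4) = 0.128002.
t = -0.340 / 0.128002 = -2.656.
df = n − 2 = 75.
One-sided p ≈ 0.0048, which is < 0.1, so reject H₀.
There is evidence that the true slope on outdoor temperature is negative.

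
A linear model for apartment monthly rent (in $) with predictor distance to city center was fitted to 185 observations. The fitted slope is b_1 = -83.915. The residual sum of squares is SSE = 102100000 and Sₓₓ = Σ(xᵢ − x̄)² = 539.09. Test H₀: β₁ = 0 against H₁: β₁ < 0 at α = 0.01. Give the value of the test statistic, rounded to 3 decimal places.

t = -2.608

MSE = SSE/(n − 2) = 102100000/183 = 557923.
SE(b_1) = √(MSE/Sₓₓ) = √(557923/539.09) = 32.1704.
t = -83.915 / 32.1704 = -2.608.
df = n − 2 = 183.
One-sided p ≈ 0.0049, which is < 0.01, so reject H₀.
There is evidence that the true slope on distance to city center is negative.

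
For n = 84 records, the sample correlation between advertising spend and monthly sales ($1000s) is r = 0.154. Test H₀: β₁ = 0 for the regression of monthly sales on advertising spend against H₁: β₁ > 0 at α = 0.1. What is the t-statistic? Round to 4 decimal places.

t = 1.4114

t = r·√(n − 2)/√(1 − r²) = 0.154·√82/√0.976284 = 1.4114.
df = n − 2 = 82.
One-sided p ≈ 0.0810, which is < 0.1, so reject H₀.
There is evidence of a linear association between advertising spend and monthly sales.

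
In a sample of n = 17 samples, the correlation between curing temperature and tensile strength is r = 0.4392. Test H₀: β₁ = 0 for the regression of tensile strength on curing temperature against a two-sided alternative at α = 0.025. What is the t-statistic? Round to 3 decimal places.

t = r·√(n − 2)/√(1 − r²) = 0.4392·√15/√0.807103 = 1.893.
df = n − 2 = 15.
Two-sided p ≈ 0.0778, which is ≥ 0.025, so fail to reject H₀.
The data do not give significant evidence of a linear association between curing temperature and tensile strength.

t = 1.893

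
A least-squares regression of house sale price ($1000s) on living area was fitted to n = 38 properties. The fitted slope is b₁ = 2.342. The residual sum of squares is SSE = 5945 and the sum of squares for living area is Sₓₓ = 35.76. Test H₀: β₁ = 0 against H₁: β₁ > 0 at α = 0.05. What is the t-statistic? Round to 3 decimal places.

MSE = SSE/(n − 2) = 5945/36 = 165.139.
SE(b₁) = √(MSE/Sₓₓ) = √(165.139/35.76) = 2.14895.
t = 2.342 / 2.14895 = 1.090.
df = n − 2 = 36.
One-sided p ≈ 0.1415, which is ≥ 0.05, so fail to reject H₀.
The data do not give significant evidence that the true slope on living area is positive.

t = 1.090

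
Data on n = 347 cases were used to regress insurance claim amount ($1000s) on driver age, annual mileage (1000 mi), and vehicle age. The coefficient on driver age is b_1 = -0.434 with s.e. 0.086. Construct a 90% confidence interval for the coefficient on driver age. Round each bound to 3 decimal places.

df = n − k − 1 = 347 − 3 − 1 = 343.
t* = t_{0.05, 343} = 1.649308.
Margin = t* × SE = 1.649308 × 0.086 = 0.14184.
CI: -0.434 ± 0.14184 → (-0.576, -0.292).
With 90% confidence, each one-unit increase in driver age is associated with a change of between -0.576 and -0.292 $1000s in insurance claim amount, holding the other predictors fixed.

(-0.576, -0.292)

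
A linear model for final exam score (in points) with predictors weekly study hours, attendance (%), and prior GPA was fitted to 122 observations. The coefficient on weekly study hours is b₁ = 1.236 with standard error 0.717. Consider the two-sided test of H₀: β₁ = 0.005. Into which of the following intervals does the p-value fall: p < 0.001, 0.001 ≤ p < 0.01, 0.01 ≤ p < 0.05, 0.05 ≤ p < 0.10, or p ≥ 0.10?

t = (1.236 − 0.005) / 0.717 = 1.717.
df = n − k − 1 = 122 − 3 − 1 = 118.
Two-sided p = 2·P(T_{118} > |t|) ≈ 0.0886.
So 0.05 ≤ p < 0.10.

0.05 ≤ p < 0.10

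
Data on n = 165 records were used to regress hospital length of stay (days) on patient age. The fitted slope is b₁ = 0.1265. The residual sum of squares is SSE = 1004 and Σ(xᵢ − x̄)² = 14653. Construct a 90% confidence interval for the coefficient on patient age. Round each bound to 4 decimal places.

(0.0926, 0.1604)

MSE = SSE/(n − 2) = 1004/163 = 6.15951.
SE(b₁) = √(MSE/Sₓₓ) = √(6.15951/14653) = 0.0205026.
df = n − 2 = 163.
t* = t_{0.05, 163} = 1.654256.
Margin = t* × SE = 1.654256 × 0.0205026 = 0.033917.
CI: 0.1265 ± 0.033917 → (0.0926, 0.1604).
With 90% confidence, each one-unit increase in patient age is associated with a change of between 0.0926 and 0.1604 days in hospital length of stay.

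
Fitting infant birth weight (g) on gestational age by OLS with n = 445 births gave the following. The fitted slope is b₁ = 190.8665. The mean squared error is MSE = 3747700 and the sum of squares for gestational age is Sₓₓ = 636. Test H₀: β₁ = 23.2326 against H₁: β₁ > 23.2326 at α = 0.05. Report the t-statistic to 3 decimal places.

t = 2.184

SE(b₁) = √(MSE/Sₓₓ) = √(3.7477e+06/636) = 76.7633.
t = (190.8665 − 23.2326) / 76.7633 = 2.184.
df = n − 2 = 443.
One-sided p ≈ 0.0148, which is < 0.05, so reject H₀.
There is evidence that the true slope on gestational age exceeds 23.2326 g per unit.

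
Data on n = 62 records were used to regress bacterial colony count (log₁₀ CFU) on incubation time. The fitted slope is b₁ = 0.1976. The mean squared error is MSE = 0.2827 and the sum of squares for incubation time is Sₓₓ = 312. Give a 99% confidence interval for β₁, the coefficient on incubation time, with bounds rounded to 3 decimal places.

(0.118, 0.278)

SE(b₁) = √(MSE/Sₓₓ) = √(0.2827/312) = 0.0301013.
df = n − 2 = 60.
t* = t_{0.005, 60} = 2.660283.
Margin = t* × SE = 2.660283 × 0.0301013 = 0.08008.
CI: 0.1976 ± 0.08008 → (0.118, 0.278).
With 99% confidence, each one-unit increase in incubation time is associated with a change of between 0.118 and 0.278 log₁₀ CFU in bacterial colony count.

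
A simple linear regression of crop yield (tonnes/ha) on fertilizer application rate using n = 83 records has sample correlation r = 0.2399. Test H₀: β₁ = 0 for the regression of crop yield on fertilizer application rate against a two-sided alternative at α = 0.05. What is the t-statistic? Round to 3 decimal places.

t = r·√(n − 2)/√(1 − r²) = 0.2399·√81/√0.942448 = 2.224.
df = n − 2 = 81.
Two-sided p ≈ 0.0289, which is < 0.05, so reject H₀.
There is evidence of a linear association between fertilizer application rate and crop yield.

t = 2.224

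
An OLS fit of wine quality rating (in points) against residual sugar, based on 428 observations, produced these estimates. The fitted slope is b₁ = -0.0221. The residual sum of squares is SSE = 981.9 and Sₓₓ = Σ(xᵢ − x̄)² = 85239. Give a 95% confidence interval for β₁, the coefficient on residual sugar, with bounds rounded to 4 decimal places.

(-0.0323, -0.0119)

MSE = SSE/(n − 2) = 981.9/426 = 2.30493.
SE(b₁) = √(MSE/Sₓₓ) = √(2.30493/85239) = 0.00520008.
df = n − 2 = 426.
t* = t_{0.025, 426} = 1.965548.
Margin = t* × SE = 1.965548 × 0.00520008 = 0.010221.
CI: -0.0221 ± 0.010221 → (-0.0323, -0.0119).
With 95% confidence, each one-unit increase in residual sugar is associated with a change of between -0.0323 and -0.0119 points in wine quality rating.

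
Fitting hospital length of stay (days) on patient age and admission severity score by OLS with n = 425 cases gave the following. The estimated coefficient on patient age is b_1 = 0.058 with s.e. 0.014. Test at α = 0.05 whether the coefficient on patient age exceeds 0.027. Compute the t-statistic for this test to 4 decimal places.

H₀: β₁ = 0.027 vs H₁: β₁ > 0.027.
t = (b_1 − β₁⁰)/SE = (0.058 − 0.027) / 0.014 = 2.2143.
df = n − k − 1 = 425 − 2 − 1 = 422.
One-sided p ≈ 0.0137, which is < 0.05, so reject H₀.
There is evidence that the true slope on patient age exceeds 0.027 days per unit, holding the other predictors fixed.

t = 2.2143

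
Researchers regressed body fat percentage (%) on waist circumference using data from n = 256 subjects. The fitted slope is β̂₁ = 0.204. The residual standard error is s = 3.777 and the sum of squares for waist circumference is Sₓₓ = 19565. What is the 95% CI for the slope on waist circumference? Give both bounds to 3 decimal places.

SE(β̂₁) = s/√Sₓₓ = 3.777/√19565 = 0.0270027.
df = n − 2 = 254.
t* = t_{0.025, 254} = 1.969348.
Margin = t* × SE = 1.969348 × 0.0270027 = 0.05318.
CI: 0.204 ± 0.05318 → (0.151, 0.257).
With 95% confidence, each one-unit increase in waist circumference is associated with a change of between 0.151 and 0.257 % in body fat percentage.

(0.151, 0.257)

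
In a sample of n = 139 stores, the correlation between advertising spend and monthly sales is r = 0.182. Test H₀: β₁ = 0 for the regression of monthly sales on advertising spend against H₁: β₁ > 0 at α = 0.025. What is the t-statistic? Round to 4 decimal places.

t = 2.1664

t = r·√(n − 2)/√(1 − r²) = 0.182·√137/√0.966876 = 2.1664.
df = n − 2 = 137.
One-sided p ≈ 0.0160, which is < 0.025, so reject H₀.
There is evidence of a linear association between advertising spend and monthly sales.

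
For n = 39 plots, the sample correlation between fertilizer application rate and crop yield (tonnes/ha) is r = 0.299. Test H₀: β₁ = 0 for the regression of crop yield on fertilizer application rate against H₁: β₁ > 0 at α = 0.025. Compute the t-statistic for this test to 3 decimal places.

t = r·√(n − 2)/√(1 − r²) = 0.299·√37/√0.910599 = 1.906.
df = n − 2 = 37.
One-sided p ≈ 0.0322, which is ≥ 0.025, so fail to reject H₀.
The data do not give significant evidence of a linear association between fertilizer application rate and crop yield.

t = 1.906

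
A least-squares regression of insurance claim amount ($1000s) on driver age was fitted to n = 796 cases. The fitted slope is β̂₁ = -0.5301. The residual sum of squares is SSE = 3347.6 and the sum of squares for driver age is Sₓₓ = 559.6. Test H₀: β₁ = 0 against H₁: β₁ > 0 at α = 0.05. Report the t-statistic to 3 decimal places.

MSE = SSE/(n − 2) = 3347.6/794 = 4.21612.
SE(β̂₁) = √(MSE/Sₓₓ) = √(4.21612/559.6) = 0.0867996.
t = -0.5301 / 0.0867996 = -6.107.
df = n − 2 = 794.
One-sided p ≈ 1.0000, which is ≥ 0.05, so fail to reject H₀.
The data do not give significant evidence that the true slope on driver age is positive.

t = -6.107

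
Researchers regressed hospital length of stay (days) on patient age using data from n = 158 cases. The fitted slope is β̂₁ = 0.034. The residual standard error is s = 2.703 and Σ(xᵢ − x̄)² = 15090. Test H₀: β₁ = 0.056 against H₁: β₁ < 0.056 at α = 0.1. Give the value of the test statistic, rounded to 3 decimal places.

SE(β̂₁) = s/√Sₓₓ = 2.703/√15090 = 0.022004.
t = (0.034 − 0.056) / 0.022004 = -1.000.
df = n − 2 = 156.
One-sided p ≈ 0.1595, which is ≥ 0.1, so fail to reject H₀.
The data do not give significant evidence that the true slope on patient age is below 0.056 days per unit.

t = -1.000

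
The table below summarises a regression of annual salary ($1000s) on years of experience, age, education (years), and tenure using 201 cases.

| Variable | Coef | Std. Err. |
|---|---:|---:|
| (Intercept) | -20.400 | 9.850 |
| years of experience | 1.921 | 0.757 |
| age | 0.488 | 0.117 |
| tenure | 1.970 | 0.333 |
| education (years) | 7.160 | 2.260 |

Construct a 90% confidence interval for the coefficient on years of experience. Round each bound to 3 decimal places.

(0.670, 3.172)

Read off: b = 1.921, SE = 0.757 for years of experience.
df = n − k − 1 = 201 − 4 − 1 = 196.
t* = t_{0.05, 196} = 1.652665.
Margin = t* × SE = 1.652665 × 0.757 = 1.25107.
CI: 1.921 ± 1.25107 → (0.670, 3.172).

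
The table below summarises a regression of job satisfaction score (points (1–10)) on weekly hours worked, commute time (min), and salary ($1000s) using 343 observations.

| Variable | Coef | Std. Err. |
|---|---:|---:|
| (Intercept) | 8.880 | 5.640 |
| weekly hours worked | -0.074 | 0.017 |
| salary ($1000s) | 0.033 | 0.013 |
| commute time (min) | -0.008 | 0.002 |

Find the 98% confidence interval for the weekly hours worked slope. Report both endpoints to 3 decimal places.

Read off: b = -0.074, SE = 0.017 for weekly hours worked.
df = n − k − 1 = 343 − 3 − 1 = 339.
t* = t_{0.01, 339} = 2.337398.
Margin = t* × SE = 2.337398 × 0.017 = 0.03974.
CI: -0.074 ± 0.03974 → (-0.114, -0.034).

(-0.114, -0.034)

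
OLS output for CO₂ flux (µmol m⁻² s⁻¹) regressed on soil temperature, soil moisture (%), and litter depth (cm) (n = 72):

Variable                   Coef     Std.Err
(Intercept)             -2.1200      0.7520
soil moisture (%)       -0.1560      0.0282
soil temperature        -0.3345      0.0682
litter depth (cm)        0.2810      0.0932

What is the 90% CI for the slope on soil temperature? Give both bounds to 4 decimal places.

Read off: b = -0.3345, SE = 0.0682 for soil temperature.
df = n − k − 1 = 72 − 3 − 1 = 68.
t* = t_{0.05, 68} = 1.667572.
Margin = t* × SE = 1.667572 × 0.0682 = 0.113728.
CI: -0.3345 ± 0.113728 → (-0.4482, -0.2208).

(-0.4482, -0.2208)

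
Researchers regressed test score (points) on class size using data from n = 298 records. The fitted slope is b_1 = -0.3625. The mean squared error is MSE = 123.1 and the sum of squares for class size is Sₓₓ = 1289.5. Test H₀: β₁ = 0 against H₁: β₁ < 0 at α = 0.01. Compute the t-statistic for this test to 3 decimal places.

t = -1.173

SE(b_1) = √(MSE/Sₓₓ) = √(123.1/1289.5) = 0.308971.
t = -0.3625 / 0.308971 = -1.173.
df = n − 2 = 296.
One-sided p ≈ 0.1208, which is ≥ 0.01, so fail to reject H₀.
The data do not give significant evidence that the true slope on class size is negative.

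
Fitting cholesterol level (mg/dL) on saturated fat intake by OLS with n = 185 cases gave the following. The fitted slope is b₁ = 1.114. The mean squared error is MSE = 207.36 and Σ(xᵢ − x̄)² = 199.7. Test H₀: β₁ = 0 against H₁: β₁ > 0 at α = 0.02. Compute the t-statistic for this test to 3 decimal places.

t = 1.093

SE(b₁) = √(MSE/Sₓₓ) = √(207.36/199.7) = 1.019.
t = 1.114 / 1.019 = 1.093.
df = n − 2 = 183.
One-sided p ≈ 0.1379, which is ≥ 0.02, so fail to reject H₀.
The data do not give significant evidence that the true slope on saturated fat intake is positive.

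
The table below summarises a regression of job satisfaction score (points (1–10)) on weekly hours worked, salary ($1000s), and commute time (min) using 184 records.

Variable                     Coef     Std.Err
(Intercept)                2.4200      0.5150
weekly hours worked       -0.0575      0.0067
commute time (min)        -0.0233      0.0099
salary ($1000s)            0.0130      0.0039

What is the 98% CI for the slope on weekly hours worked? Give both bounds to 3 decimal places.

(-0.073, -0.042)

Read off: b = -0.0575, SE = 0.0067 for weekly hours worked.
df = n − k − 1 = 184 − 3 − 1 = 180.
t* = t_{0.01, 180} = 2.347243.
Margin = t* × SE = 2.347243 × 0.0067 = 0.01573.
CI: -0.0575 ± 0.01573 → (-0.073, -0.042).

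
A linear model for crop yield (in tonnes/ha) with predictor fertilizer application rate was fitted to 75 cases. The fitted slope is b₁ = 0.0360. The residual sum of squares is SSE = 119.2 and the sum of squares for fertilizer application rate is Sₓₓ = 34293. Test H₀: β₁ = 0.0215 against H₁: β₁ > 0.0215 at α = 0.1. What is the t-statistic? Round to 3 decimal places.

t = 2.101

MSE = SSE/(n − 2) = 119.2/73 = 1.63288.
SE(b₁) = √(MSE/Sₓₓ) = √(1.63288/34293) = 0.0069004.
t = (0.0360 − 0.0215) / 0.0069004 = 2.101.
df = n − 2 = 73.
One-sided p ≈ 0.0195, which is < 0.1, so reject H₀.
There is evidence that the true slope on fertilizer application rate exceeds 0.0215 tonnes/ha per unit.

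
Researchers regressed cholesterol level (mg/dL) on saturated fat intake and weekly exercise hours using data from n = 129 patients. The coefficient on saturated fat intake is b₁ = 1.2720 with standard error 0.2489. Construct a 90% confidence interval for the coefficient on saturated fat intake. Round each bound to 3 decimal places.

df = n − k − 1 = 129 − 2 − 1 = 126.
t* = t_{0.05, 126} = 1.657037.
Margin = t* × SE = 1.657037 × 0.2489 = 0.41244.
CI: 1.2720 ± 0.41244 → (0.860, 1.684).
With 90% confidence, each one-unit increase in saturated fat intake is associated with a change of between 0.860 and 1.684 mg/dL in cholesterol level, holding the other predictors fixed.

(0.860, 1.684)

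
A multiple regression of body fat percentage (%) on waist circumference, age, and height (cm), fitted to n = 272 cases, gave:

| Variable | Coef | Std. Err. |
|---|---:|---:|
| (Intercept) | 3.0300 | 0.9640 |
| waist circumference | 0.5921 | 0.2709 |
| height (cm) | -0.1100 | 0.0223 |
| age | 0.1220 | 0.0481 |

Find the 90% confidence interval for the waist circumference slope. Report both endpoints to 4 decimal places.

Read off: b = 0.5921, SE = 0.2709 for waist circumference.
df = n − k − 1 = 272 − 3 − 1 = 268.
t* = t_{0.05, 268} = 1.650559.
Margin = t* × SE = 1.650559 × 0.2709 = 0.447136.
CI: 0.5921 ± 0.447136 → (0.1450, 1.0392).

(0.1450, 1.0392)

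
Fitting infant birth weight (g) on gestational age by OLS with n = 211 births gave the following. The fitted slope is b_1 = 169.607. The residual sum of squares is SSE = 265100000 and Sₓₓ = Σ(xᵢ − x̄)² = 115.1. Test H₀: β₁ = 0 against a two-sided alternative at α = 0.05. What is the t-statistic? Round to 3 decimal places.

t = 1.616

MSE = SSE/(n − 2) = 265100000/209 = 1.26842e+06.
SE(b_1) = √(MSE/Sₓₓ) = √(1.26842e+06/115.1) = 104.977.
t = 169.607 / 104.977 = 1.616.
df = n − 2 = 209.
Two-sided p ≈ 0.1077, which is ≥ 0.05, so fail to reject H₀.
The data do not give significant evidence of an association between gestational age and infant birth weight.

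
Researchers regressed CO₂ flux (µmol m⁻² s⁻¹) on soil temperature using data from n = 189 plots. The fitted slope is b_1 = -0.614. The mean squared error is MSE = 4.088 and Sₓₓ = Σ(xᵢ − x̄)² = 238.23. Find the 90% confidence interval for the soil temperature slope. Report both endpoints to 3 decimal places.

SE(b_1) = √(MSE/Sₓₓ) = √(4.088/238.23) = 0.130996.
df = n − 2 = 187.
t* = t_{0.05, 187} = 1.653043.
Margin = t* × SE = 1.653043 × 0.130996 = 0.21654.
CI: -0.614 ± 0.21654 → (-0.831, -0.397).
With 90% confidence, each one-unit increase in soil temperature is associated with a change of between -0.831 and -0.397 µmol m⁻² s⁻¹ in CO₂ flux.

(-0.831, -0.397)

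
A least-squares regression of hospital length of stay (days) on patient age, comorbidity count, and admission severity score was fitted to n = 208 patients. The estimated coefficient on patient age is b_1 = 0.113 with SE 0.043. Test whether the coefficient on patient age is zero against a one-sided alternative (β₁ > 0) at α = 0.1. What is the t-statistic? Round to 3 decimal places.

t = 2.628

H₀: β₁ = 0 vs H₁: β₁ > 0.
t = (b_1 − β₁⁰)/SE = 0.113 / 0.043 = 2.628.
df = n − k − 1 = 208 − 3 − 1 = 204.
One-sided p ≈ 0.0046, which is < 0.1, so reject H₀.
There is evidence that the true slope on patient age is positive, holding the other predictors fixed.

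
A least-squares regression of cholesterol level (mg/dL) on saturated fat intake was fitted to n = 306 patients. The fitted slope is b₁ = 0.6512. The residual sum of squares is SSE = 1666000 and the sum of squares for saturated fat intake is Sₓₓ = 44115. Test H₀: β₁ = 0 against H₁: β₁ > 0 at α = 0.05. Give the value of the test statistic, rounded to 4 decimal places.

MSE = SSE/(n − 2) = 1666000/304 = 5480.26.
SE(b₁) = √(MSE/Sₓₓ) = √(5480.26/44115) = 0.352458.
t = 0.6512 / 0.352458 = 1.8476.
df = n − 2 = 304.
One-sided p ≈ 0.0328, which is < 0.05, so reject H₀.
There is evidence that the true slope on saturated fat intake is positive.

t = 1.8476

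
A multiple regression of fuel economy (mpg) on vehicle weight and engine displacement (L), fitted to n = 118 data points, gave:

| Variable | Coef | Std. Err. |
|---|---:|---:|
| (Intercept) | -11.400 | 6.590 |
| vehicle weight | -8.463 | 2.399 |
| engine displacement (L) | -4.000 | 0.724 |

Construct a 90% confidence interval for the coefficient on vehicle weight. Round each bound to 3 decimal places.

(-12.441, -4.485)

Read off: b = -8.463, SE = 2.399 for vehicle weight.
df = n − k − 1 = 118 − 2 − 1 = 115.
t* = t_{0.05, 115} = 1.658212.
Margin = t* × SE = 1.658212 × 2.399 = 3.97805.
CI: -8.463 ± 3.97805 → (-12.441, -4.485).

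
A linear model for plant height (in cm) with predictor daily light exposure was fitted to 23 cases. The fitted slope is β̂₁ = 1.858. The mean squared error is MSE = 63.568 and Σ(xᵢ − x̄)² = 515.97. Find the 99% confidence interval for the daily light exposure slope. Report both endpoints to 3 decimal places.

SE(β̂₁) = √(MSE/Sₓₓ) = √(63.568/515.97) = 0.351.
df = n − 2 = 21.
t* = t_{0.005, 21} = 2.83136.
Margin = t* × SE = 2.83136 × 0.351 = 0.99381.
CI: 1.858 ± 0.99381 → (0.864, 2.852).
With 99% confidence, each one-unit increase in daily light exposure is associated with a change of between 0.864 and 2.852 cm in plant height.

(0.864, 2.852)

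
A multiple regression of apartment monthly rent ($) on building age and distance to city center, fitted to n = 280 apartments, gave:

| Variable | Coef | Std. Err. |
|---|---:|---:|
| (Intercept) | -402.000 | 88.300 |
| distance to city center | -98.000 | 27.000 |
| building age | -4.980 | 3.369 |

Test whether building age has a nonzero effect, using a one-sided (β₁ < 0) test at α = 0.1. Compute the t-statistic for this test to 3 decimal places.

Read off: b = -4.980, SE = 3.369 for building age.
H₀: β₁ = 0 vs H₁: β₁ < 0.
t = -4.980 / 3.369 = -1.478.
df = n − k − 1 = 280 − 2 − 1 = 277.
One-sided p ≈ 0.0702, which is < 0.1, so reject H₀.
There is evidence that the true slope on building age is negative, holding the other predictors fixed.

t = -1.478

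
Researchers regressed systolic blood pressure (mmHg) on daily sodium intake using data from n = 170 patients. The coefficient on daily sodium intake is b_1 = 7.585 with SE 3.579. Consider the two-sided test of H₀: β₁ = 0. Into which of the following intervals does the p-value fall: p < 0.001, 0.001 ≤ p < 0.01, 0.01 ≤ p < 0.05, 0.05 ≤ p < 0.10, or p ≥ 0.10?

t = 7.585 / 3.579 = 2.119.
df = n − 2 = 170 − 2 = 168.
Two-sided p = 2·P(T_{168} > |t|) ≈ 0.0355.
So 0.01 ≤ p < 0.05.

0.01 ≤ p < 0.05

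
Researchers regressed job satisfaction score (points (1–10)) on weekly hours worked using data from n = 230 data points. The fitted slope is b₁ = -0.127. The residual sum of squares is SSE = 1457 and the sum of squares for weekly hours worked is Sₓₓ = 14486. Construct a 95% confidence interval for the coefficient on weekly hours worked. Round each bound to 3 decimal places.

(-0.168, -0.086)

MSE = SSE/(n − 2) = 1457/228 = 6.39035.
SE(b₁) = √(MSE/Sₓₓ) = √(6.39035/14486) = 0.0210033.
df = n − 2 = 228.
t* = t_{0.025, 228} = 1.970423.
Margin = t* × SE = 1.970423 × 0.0210033 = 0.04139.
CI: -0.127 ± 0.04139 → (-0.168, -0.086).
With 95% confidence, each one-unit increase in weekly hours worked is associated with a change of between -0.168 and -0.086 points (1–10) in job satisfaction score.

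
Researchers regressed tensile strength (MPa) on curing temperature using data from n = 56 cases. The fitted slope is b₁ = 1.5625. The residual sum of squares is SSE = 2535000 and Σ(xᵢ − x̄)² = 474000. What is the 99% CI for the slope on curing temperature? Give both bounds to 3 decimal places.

MSE = SSE/(n − 2) = 2535000/54 = 46944.4.
SE(b₁) = √(MSE/Sₓₓ) = √(46944.4/474000) = 0.314704.
df = n − 2 = 54.
t* = t_{0.005, 54} = 2.669985.
Margin = t* × SE = 2.669985 × 0.314704 = 0.84026.
CI: 1.5625 ± 0.84026 → (0.722, 2.403).
With 99% confidence, each one-unit increase in curing temperature is associated with a change of between 0.722 and 2.403 MPa in tensile strength.

(0.722, 2.403)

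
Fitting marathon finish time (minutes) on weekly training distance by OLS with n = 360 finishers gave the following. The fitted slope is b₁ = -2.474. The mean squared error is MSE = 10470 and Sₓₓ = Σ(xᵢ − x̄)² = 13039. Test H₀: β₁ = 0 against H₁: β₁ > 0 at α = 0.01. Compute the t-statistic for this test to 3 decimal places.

t = -2.761

SE(b₁) = √(MSE/Sₓₓ) = √(10470/13039) = 0.896089.
t = -2.474 / 0.896089 = -2.761.
df = n − 2 = 358.
One-sided p ≈ 0.9970, which is ≥ 0.01, so fail to reject H₀.
The data do not give significant evidence that the true slope on weekly training distance is positive.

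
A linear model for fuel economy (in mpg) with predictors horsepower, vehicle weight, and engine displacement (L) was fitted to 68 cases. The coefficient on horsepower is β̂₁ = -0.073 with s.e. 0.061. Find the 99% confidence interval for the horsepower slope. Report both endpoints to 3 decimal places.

df = n − k − 1 = 68 − 3 − 1 = 64.
t* = t_{0.005, 64} = 2.654854.
Margin = t* × SE = 2.654854 × 0.061 = 0.16195.
CI: -0.073 ± 0.16195 → (-0.235, 0.089).
With 99% confidence, each one-unit increase in horsepower is associated with a change of between -0.235 and 0.089 mpg in fuel economy, holding the other predictors fixed.

(-0.235, 0.089)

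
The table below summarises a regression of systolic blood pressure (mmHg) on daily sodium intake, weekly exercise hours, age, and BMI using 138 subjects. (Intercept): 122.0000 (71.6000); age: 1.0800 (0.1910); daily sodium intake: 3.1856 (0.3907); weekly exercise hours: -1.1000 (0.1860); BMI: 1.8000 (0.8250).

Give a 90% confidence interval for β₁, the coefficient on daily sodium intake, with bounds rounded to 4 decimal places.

Read off: b = 3.1856, SE = 0.3907 for daily sodium intake.
df = n − k − 1 = 138 − 4 − 1 = 133.
t* = t_{0.05, 133} = 1.656391.
Margin = t* × SE = 1.656391 × 0.3907 = 0.647152.
CI: 3.1856 ± 0.647152 → (2.5384, 3.8328).

(2.5384, 3.8328)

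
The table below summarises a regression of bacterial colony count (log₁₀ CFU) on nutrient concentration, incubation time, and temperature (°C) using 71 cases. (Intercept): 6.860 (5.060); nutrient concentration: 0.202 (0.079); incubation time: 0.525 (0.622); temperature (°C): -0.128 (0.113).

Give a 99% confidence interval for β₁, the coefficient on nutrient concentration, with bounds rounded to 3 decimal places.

(-0.007, 0.411)

Read off: b = 0.202, SE = 0.079 for nutrient concentration.
df = n − k − 1 = 71 − 3 − 1 = 67.
t* = t_{0.005, 67} = 2.65122.
Margin = t* × SE = 2.65122 × 0.079 = 0.20945.
CI: 0.202 ± 0.20945 → (-0.007, 0.411).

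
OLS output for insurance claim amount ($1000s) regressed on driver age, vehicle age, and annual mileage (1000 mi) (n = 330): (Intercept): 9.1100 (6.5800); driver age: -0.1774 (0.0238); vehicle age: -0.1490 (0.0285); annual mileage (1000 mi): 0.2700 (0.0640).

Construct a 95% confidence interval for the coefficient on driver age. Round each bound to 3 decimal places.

(-0.224, -0.131)

Read off: b = -0.1774, SE = 0.0238 for driver age.
df = n − k − 1 = 330 − 3 − 1 = 326.
t* = t_{0.025, 326} = 1.967268.
Margin = t* × SE = 1.967268 × 0.0238 = 0.04682.
CI: -0.1774 ± 0.04682 → (-0.224, -0.131).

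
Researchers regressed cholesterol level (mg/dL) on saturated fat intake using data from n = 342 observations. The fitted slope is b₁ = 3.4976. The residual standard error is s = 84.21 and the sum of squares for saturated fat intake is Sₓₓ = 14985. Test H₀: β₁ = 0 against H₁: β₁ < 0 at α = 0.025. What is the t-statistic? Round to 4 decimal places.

t = 5.0843

SE(b₁) = s/√Sₓₓ = 84.21/√14985 = 0.687916.
t = 3.4976 / 0.687916 = 5.0843.
df = n − 2 = 340.
One-sided p ≈ 1.0000, which is ≥ 0.025, so fail to reject H₀.
The data do not give significant evidence that the true slope on saturated fat intake is negative.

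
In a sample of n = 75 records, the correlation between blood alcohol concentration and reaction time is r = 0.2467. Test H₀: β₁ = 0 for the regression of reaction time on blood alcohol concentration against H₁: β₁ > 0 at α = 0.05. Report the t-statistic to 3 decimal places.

t = 2.175

t = r·√(n − 2)/√(1 − r²) = 0.2467·√73/√0.939139 = 2.175.
df = n − 2 = 73.
One-sided p ≈ 0.0164, which is < 0.05, so reject H₀.
There is evidence of a linear association between blood alcohol concentration and reaction time.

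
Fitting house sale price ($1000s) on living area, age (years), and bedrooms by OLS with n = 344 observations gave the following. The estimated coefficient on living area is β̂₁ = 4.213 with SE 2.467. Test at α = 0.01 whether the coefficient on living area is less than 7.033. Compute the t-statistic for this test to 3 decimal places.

t = -1.143

H₀: β₁ = 7.033 vs H₁: β₁ < 7.033.
t = (β̂₁ − β₁⁰)/SE = (4.213 − 7.033) / 2.467 = -1.143.
df = n − k − 1 = 344 − 3 − 1 = 340.
One-sided p ≈ 0.1269, which is ≥ 0.01, so fail to reject H₀.
The data do not give significant evidence that the true slope on living area is below 7.033 $1000s per unit, holding the other predictors fixed.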